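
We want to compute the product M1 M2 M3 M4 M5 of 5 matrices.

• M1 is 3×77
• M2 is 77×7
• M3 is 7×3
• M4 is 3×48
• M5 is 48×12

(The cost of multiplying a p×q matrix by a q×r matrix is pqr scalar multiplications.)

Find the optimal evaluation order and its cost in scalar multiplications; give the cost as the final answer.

Adjacent pairs: M1M2 = 3·77·7 = 1617; M2M3 = 77·7·3 = 1617; M3M4 = 7·3·48 = 1008; M4M5 = 3·48·12 = 1728.
Length 3: M1..M3: k=1: 0+1617+3·77·3=2310; k=2: 1617+0+3·7·3=1680 → min 1680 | M2..M4: k=2: 0+1008+77·7·48=26880; k=3: 1617+0+77·3·48=12705 → min 12705 | M3..M5: k=3: 0+1728+7·3·12=1980; k=4: 1008+0+7·48·12=5040 → min 1980.
Length 4: M1..M4: k=1: 0+12705+3·77·48=23793; k=2: 1617+1008+3·7·48=3633; k=3: 1680+0+3·3·48=2112 → min 2112 | M2..M5: k=2: 0+1980+77·7·12=8448; k=3: 1617+1728+77·3·12=6117; k=4: 12705+0+77·48·12=57057 → min 6117.
Length 5: M1..M5: k=1: 0+6117+3·77·12=8889; k=2: 1617+1980+3·7·12=3849; k=3: 1680+1728+3·3·12=3516; k=4: 2112+0+3·48·12=3840 → min 3516.
Optimal parenthesization: (((M1 M2) M3) (M4 M5)) with cost 3516.

3516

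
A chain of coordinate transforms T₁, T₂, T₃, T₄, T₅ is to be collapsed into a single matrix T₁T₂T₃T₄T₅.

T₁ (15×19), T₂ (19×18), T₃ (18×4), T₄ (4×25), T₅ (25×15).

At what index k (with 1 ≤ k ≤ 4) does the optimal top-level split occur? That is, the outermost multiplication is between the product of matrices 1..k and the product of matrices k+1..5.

Adjacent pairs: T₁T₂ = 15·19·18 = 5130; T₂T₃ = 19·18·4 = 1368; T₃T₄ = 18·4·25 = 1800; T₄T₅ = 4·25·15 = 1500.
Length 3: T₁..T₃: k=1: 0+1368+15·19·4=2508; k=2: 5130+0+15·18·4=6210 → min 2508 | T₂..T₄: k=2: 0+1800+19·18·25=10350; k=3: 1368+0+19·4·25=3268 → min 3268 | T₃..T₅: k=3: 0+1500+18·4·15=2580; k=4: 1800+0+18·25·15=8550 → min 2580.
Length 4: T₁..T₄: k=1: 0+3268+15·19·25=10393; k=2: 5130+1800+15·18·25=13680; k=3: 2508+0+15·4·25=4008 → min 4008 | T₂..T₅: k=2: 0+2580+19·18·15=7710; k=3: 1368+1500+19·4·15=4008; k=4: 3268+0+19·25·15=10393 → min 4008.
Top-level splits: k=1: (T₁..T₁)·(T₂..T₅) → 0+4008+15·19·15 = 8283; k=2: (T₁..T₂)·(T₃..T₅) → 5130+2580+15·18·15 = 11760; k=3: (T₁..T₃)·(T₄..T₅) → 2508+1500+15·4·15 = 4908; k=4: (T₁..T₄)·(T₅..T₅) → 4008+0+15·25·15 = 9633.
Best split is after T₃, i.e. k = 3.

3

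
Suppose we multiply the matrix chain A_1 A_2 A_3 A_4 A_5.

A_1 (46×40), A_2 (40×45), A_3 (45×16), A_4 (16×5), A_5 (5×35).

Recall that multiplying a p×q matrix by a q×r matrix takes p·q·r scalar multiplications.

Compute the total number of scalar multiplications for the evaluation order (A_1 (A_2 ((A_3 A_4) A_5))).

138875

(A_3 A_4): 45×16 by 16×5 → 45×5, cost 45·16·5 = 3600
((A_3 A_4) A_5): 45×5 by 5×35 → 45×35, cost 45·5·35 = 7875; cumulative 11475
(A_2 ((A_3 A_4) A_5)): 40×45 by 45×35 → 40×35, cost 40·45·35 = 63000; cumulative 74475
(A_1 (A_2 ((A_3 A_4) A_5))): 46×40 by 40×35 → 46×35, cost 46·40·35 = 64400; cumulative 138875
Total: 138875 scalar multiplications.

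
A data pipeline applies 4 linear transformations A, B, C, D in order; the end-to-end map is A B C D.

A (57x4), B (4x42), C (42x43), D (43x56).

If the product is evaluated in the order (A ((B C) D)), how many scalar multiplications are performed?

(B C): 4×42 by 42×43 → 4×43, cost 4·42·43 = 7224
((B C) D): 4×43 by 43×56 → 4×56, cost 4·43·56 = 9632; cumulative 16856
(A ((B C) D)): 57×4 by 4×56 → 57×56, cost 57·4·56 = 12768; cumulative 29624
Total: 29624 scalar multiplications.

29624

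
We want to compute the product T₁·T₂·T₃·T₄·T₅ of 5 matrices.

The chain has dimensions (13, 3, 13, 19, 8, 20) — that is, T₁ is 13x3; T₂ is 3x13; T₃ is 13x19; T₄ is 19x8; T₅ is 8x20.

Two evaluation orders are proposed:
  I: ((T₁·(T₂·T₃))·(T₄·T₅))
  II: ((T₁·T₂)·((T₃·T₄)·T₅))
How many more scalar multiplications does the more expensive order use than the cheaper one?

Order I = ((T₁·(T₂·T₃))·(T₄·T₅)): (T₂·T₃): 3×13 by 13×19 → 3×19, cost 3·13·19 = 741; (T₁·(T₂·T₃)): 13×3 by 3×19 → 13×19, cost 13·3·19 = 741; cumulative 1482; (T₄·T₅): 19×8 by 8×20 → 19×20, cost 19·8·20 = 3040; ((T₁·(T₂·T₃))·(T₄·T₅)): 13×19 by 19×20 → 13×20, cost 13·19·20 = 4940; cumulative 9462. Total 9462.
Order II = ((T₁·T₂)·((T₃·T₄)·T₅)): (T₁·T₂): 13×3 by 3×13 → 13×13, cost 13·3·13 = 507; (T₃·T₄): 13×19 by 19×8 → 13×8, cost 13·19·8 = 1976; ((T₃·T₄)·T₅): 13×8 by 8×20 → 13×20, cost 13·8·20 = 2080; cumulative 4056; ((T₁·T₂)·((T₃·T₄)·T₅)): 13×13 by 13×20 → 13×20, cost 13·13·20 = 3380; cumulative 7943. Total 7943.
Difference: |9462 − 7943| = 1519.

1519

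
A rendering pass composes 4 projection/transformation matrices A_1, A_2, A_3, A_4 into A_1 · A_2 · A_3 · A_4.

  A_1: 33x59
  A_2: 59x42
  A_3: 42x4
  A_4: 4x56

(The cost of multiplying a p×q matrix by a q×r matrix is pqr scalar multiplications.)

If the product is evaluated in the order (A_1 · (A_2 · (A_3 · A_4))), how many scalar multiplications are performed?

(A_3 · A_4): 42×4 by 4×56 → 42×56, cost 42·4·56 = 9408
(A_2 · (A_3 · A_4)): 59×42 by 42×56 → 59×56, cost 59·42·56 = 138768; cumulative 148176
(A_1 · (A_2 · (A_3 · A_4))): 33×59 by 59×56 → 33×56, cost 33·59·56 = 109032; cumulative 257208
Total: 257208 scalar multiplications.

257208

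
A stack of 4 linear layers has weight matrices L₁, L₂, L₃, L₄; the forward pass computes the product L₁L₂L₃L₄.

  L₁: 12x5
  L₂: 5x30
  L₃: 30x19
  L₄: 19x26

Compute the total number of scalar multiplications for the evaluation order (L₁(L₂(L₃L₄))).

20280

(L₃L₄): 30×19 by 19×26 → 30×26, cost 30·19·26 = 14820
(L₂(L₃L₄)): 5×30 by 30×26 → 5×26, cost 5·30·26 = 3900; cumulative 18720
(L₁(L₂(L₃L₄))): 12×5 by 5×26 → 12×26, cost 12·5·26 = 1560; cumulative 20280
Total: 20280 scalar multiplications.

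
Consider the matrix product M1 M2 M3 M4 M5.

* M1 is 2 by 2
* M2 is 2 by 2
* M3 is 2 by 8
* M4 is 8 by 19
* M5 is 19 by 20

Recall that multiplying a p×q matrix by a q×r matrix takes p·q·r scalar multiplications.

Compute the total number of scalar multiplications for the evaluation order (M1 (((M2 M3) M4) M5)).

1176

(M2 M3): 2×2 by 2×8 → 2×8, cost 2·2·8 = 32
((M2 M3) M4): 2×8 by 8×19 → 2×19, cost 2·8·19 = 304; cumulative 336
(((M2 M3) M4) M5): 2×19 by 19×20 → 2×20, cost 2·19·20 = 760; cumulative 1096
(M1 (((M2 M3) M4) M5)): 2×2 by 2×20 → 2×20, cost 2·2·20 = 80; cumulative 1176
Total: 1176 scalar multiplications.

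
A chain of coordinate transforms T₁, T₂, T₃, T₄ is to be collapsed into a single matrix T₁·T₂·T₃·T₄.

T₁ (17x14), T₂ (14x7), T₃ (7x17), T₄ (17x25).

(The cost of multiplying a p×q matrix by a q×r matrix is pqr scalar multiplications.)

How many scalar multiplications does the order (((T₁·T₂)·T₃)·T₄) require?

10914

(T₁·T₂): 17×14 by 14×7 → 17×7, cost 17·14·7 = 1666
((T₁·T₂)·T₃): 17×7 by 7×17 → 17×17, cost 17·7·17 = 2023; cumulative 3689
(((T₁·T₂)·T₃)·T₄): 17×17 by 17×25 → 17×25, cost 17·17·25 = 7225; cumulative 10914
Total: 10914 scalar multiplications.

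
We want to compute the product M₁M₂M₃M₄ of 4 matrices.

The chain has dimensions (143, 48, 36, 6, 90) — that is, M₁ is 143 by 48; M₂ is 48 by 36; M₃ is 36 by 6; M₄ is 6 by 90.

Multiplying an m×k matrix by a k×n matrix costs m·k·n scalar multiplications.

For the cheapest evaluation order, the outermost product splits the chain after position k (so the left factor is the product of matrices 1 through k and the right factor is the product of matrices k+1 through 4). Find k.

Adjacent pairs: M₁M₂ = 143·48·36 = 247104; M₂M₃ = 48·36·6 = 10368; M₃M₄ = 36·6·90 = 19440.
Length 3: M₁..M₃: k=1: 0+10368+143·48·6=51552; k=2: 247104+0+143·36·6=277992 → min 51552 | M₂..M₄: k=2: 0+19440+48·36·90=174960; k=3: 10368+0+48·6·90=36288 → min 36288.
Top-level splits: k=1: (M₁..M₁)·(M₂..M₄) → 0+36288+143·48·90 = 654048; k=2: (M₁..M₂)·(M₃..M₄) → 247104+19440+143·36·90 = 729864; k=3: (M₁..M₃)·(M₄..M₄) → 51552+0+143·6·90 = 128772.
Best split is after M₃, i.e. k = 3.

3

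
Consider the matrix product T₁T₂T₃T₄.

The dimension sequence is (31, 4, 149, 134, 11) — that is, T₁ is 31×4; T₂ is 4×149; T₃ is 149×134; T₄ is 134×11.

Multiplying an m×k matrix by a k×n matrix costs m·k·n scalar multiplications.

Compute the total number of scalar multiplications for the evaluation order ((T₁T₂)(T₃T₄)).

(T₁T₂): 31×4 by 4×149 → 31×149, cost 31·4·149 = 18476
(T₃T₄): 149×134 by 134×11 → 149×11, cost 149·134·11 = 219626
((T₁T₂)(T₃T₄)): 31×149 by 149×11 → 31×11, cost 31·149·11 = 50809; cumulative 288911
Total: 288911 scalar multiplications.

288911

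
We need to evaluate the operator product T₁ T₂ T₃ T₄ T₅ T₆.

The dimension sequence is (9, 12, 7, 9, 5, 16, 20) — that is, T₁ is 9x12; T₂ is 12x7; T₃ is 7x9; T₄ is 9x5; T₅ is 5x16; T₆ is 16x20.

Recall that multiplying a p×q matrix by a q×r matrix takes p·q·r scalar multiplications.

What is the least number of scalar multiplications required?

3775

Adjacent pairs: T₁T₂ = 9·12·7 = 756; T₂T₃ = 12·7·9 = 756; T₃T₄ = 7·9·5 = 315; T₄T₅ = 9·5·16 = 720; T₅T₆ = 5·16·20 = 1600.
Length 3: T₁..T₃: k=1: 0+756+9·12·9=1728; k=2: 756+0+9·7·9=1323 → min 1323 | T₂..T₄: k=2: 0+315+12·7·5=735; k=3: 756+0+12·9·5=1296 → min 735 | T₃..T₅: k=3: 0+720+7·9·16=1728; k=4: 315+0+7·5·16=875 → min 875 | T₄..T₆: k=4: 0+1600+9·5·20=2500; k=5: 720+0+9·16·20=3600 → min 2500.
Length 4: T₁..T₄: k=1: 0+735+9·12·5=1275; k=2: 756+315+9·7·5=1386; k=3: 1323+0+9·9·5=1728 → min 1275 | T₂..T₅: k=2: 0+875+12·7·16=2219; k=3: 756+720+12·9·16=3204; k=4: 735+0+12·5·16=1695 → min 1695 | T₃..T₆: k=3: 0+2500+7·9·20=3760; k=4: 315+1600+7·5·20=2615; k=5: 875+0+7·16·20=3115 → min 2615.
Length 5: T₁..T₅: k=1: 0+1695+9·12·16=3423; k=2: 756+875+9·7·16=2639; k=3: 1323+720+9·9·16=3339; k=4: 1275+0+9·5·16=1995 → min 1995 | T₂..T₆: k=2: 0+2615+12·7·20=4295; k=3: 756+2500+12·9·20=5416; k=4: 735+1600+12·5·20=3535; k=5: 1695+0+12·16·20=5535 → min 3535.
Length 6: T₁..T₆: k=1: 0+3535+9·12·20=5695; k=2: 756+2615+9·7·20=4631; k=3: 1323+2500+9·9·20=5443; k=4: 1275+1600+9·5·20=3775; k=5: 1995+0+9·16·20=4875 → min 3775.
Optimal order: ((T₁ (T₂ (T₃ T₄))) (T₅ T₆)) with cost 3775.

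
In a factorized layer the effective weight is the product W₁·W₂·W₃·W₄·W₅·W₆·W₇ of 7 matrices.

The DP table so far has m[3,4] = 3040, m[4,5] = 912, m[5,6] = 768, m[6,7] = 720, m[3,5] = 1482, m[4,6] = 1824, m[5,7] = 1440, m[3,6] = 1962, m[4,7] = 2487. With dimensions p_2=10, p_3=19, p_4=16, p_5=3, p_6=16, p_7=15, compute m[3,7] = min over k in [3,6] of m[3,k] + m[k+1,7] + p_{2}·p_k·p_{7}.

2652

m[3,7] = min over k∈[3,6] of m[3,k]+m[k+1,7]+p_{2}·p_k·p_{7}.
k=3: 0 + 2487 + 10·19·15 = 5337; k=4: 3040 + 1440 + 10·16·15 = 6880; k=5: 1482 + 720 + 10·3·15 = 2652; k=6: 1962 + 0 + 10·16·15 = 4362.
Minimum: 2652 at k=5.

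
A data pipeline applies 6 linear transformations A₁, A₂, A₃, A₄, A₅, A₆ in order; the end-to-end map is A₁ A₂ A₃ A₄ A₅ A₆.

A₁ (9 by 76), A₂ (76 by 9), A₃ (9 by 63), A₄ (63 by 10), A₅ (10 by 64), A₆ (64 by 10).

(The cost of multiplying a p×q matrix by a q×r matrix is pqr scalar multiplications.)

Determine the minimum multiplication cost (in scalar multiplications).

19936

Adjacent pairs: A₁A₂ = 9·76·9 = 6156; A₂A₃ = 76·9·63 = 43092; A₃A₄ = 9·63·10 = 5670; A₄A₅ = 63·10·64 = 40320; A₅A₆ = 10·64·10 = 6400.
Length 3: A₁..A₃: k=1: 0+43092+9·76·63=86184; k=2: 6156+0+9·9·63=11259 → min 11259 | A₂..A₄: k=2: 0+5670+76·9·10=12510; k=3: 43092+0+76·63·10=90972 → min 12510 | A₃..A₅: k=3: 0+40320+9·63·64=76608; k=4: 5670+0+9·10·64=11430 → min 11430 | A₄..A₆: k=4: 0+6400+63·10·10=12700; k=5: 40320+0+63·64·10=80640 → min 12700.
Length 4: A₁..A₄: k=1: 0+12510+9·76·10=19350; k=2: 6156+5670+9·9·10=12636; k=3: 11259+0+9·63·10=16929 → min 12636 | A₂..A₅: k=2: 0+11430+76·9·64=55206; k=3: 43092+40320+76·63·64=389844; k=4: 12510+0+76·10·64=61150 → min 55206 | A₃..A₆: k=3: 0+12700+9·63·10=18370; k=4: 5670+6400+9·10·10=12970; k=5: 11430+0+9·64·10=17190 → min 12970.
Length 5: A₁..A₅: k=1: 0+55206+9·76·64=98982; k=2: 6156+11430+9·9·64=22770; k=3: 11259+40320+9·63·64=87867; k=4: 12636+0+9·10·64=18396 → min 18396 | A₂..A₆: k=2: 0+12970+76·9·10=19810; k=3: 43092+12700+76·63·10=103672; k=4: 12510+6400+76·10·10=26510; k=5: 55206+0+76·64·10=103846 → min 19810.
Length 6: A₁..A₆: k=1: 0+19810+9·76·10=26650; k=2: 6156+12970+9·9·10=19936; k=3: 11259+12700+9·63·10=29629; k=4: 12636+6400+9·10·10=19936; k=5: 18396+0+9·64·10=24156 → min 19936.
Optimal order: ((A₁ A₂) ((A₃ A₄) (A₅ A₆))) with cost 19936.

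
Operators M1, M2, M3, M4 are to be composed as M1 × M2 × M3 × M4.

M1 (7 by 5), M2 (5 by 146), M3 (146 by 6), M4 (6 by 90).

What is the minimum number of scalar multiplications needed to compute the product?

Adjacent pairs: M1M2 = 7·5·146 = 5110; M2M3 = 5·146·6 = 4380; M3M4 = 146·6·90 = 78840.
Length 3: M1..M3: k=1: 0+4380+7·5·6=4590; k=2: 5110+0+7·146·6=11242 → min 4590 | M2..M4: k=2: 0+78840+5·146·90=144540; k=3: 4380+0+5·6·90=7080 → min 7080.
Length 4: M1..M4: k=1: 0+7080+7·5·90=10230; k=2: 5110+78840+7·146·90=175930; k=3: 4590+0+7·6·90=8370 → min 8370.
Optimal order: ((M1 × (M2 × M3)) × M4) with cost 8370.

8370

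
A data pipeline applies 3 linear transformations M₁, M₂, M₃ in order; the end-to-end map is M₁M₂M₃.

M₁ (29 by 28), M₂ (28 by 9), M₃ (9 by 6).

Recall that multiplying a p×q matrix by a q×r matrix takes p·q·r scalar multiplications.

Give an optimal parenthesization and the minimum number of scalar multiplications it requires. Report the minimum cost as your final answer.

(M₁(M₂M₃)): cost 6384.
((M₁M₂)M₃): cost 8874.
Optimal: (M₁(M₂M₃)) with cost 6384.

6384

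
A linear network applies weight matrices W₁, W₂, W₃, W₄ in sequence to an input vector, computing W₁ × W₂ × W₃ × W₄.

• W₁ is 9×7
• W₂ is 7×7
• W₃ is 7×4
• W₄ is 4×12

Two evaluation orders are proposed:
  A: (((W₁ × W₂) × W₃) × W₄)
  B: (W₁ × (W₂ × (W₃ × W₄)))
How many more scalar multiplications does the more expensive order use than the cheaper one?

555

Order A = (((W₁ × W₂) × W₃) × W₄): (W₁ × W₂): 9×7 by 7×7 → 9×7, cost 9·7·7 = 441; ((W₁ × W₂) × W₃): 9×7 by 7×4 → 9×4, cost 9·7·4 = 252; cumulative 693; (((W₁ × W₂) × W₃) × W₄): 9×4 by 4×12 → 9×12, cost 9·4·12 = 432; cumulative 1125. Total 1125.
Order B = (W₁ × (W₂ × (W₃ × W₄))): (W₃ × W₄): 7×4 by 4×12 → 7×12, cost 7·4·12 = 336; (W₂ × (W₃ × W₄)): 7×7 by 7×12 → 7×12, cost 7·7·12 = 588; cumulative 924; (W₁ × (W₂ × (W₃ × W₄))): 9×7 by 7×12 → 9×12, cost 9·7·12 = 756; cumulative 1680. Total 1680.
Difference: |1125 − 1680| = 555.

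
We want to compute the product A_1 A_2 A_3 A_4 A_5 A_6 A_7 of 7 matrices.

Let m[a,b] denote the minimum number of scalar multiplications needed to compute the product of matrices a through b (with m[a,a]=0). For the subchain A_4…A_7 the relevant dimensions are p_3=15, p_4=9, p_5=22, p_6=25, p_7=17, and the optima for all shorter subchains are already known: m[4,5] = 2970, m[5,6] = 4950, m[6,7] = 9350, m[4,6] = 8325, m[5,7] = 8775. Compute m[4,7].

m[4,7] = min over k∈[4,6] of m[4,k]+m[k+1,7]+p_{3}·p_k·p_{7}.
k=4: 0 + 8775 + 15·9·17 = 11070; k=5: 2970 + 9350 + 15·22·17 = 17930; k=6: 8325 + 0 + 15·25·17 = 14700.
Minimum: 11070 at k=4.

11070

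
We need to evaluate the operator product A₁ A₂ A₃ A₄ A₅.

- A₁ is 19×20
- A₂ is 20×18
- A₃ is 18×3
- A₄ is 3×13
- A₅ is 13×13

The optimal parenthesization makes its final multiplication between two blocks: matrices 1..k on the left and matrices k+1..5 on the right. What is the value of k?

3

Adjacent pairs: A₁A₂ = 19·20·18 = 6840; A₂A₃ = 20·18·3 = 1080; A₃A₄ = 18·3·13 = 702; A₄A₅ = 3·13·13 = 507.
Length 3: A₁..A₃: k=1: 0+1080+19·20·3=2220; k=2: 6840+0+19·18·3=7866 → min 2220 | A₂..A₄: k=2: 0+702+20·18·13=5382; k=3: 1080+0+20·3·13=1860 → min 1860 | A₃..A₅: k=3: 0+507+18·3·13=1209; k=4: 702+0+18·13·13=3744 → min 1209.
Length 4: A₁..A₄: k=1: 0+1860+19·20·13=6800; k=2: 6840+702+19·18·13=11988; k=3: 2220+0+19·3·13=2961 → min 2961 | A₂..A₅: k=2: 0+1209+20·18·13=5889; k=3: 1080+507+20·3·13=2367; k=4: 1860+0+20·13·13=5240 → min 2367.
Top-level splits: k=1: (A₁..A₁)·(A₂..A₅) → 0+2367+19·20·13 = 7307; k=2: (A₁..A₂)·(A₃..A₅) → 6840+1209+19·18·13 = 12495; k=3: (A₁..A₃)·(A₄..A₅) → 2220+507+19·3·13 = 3468; k=4: (A₁..A₄)·(A₅..A₅) → 2961+0+19·13·13 = 6172.
Best split is after A₃, i.e. k = 3.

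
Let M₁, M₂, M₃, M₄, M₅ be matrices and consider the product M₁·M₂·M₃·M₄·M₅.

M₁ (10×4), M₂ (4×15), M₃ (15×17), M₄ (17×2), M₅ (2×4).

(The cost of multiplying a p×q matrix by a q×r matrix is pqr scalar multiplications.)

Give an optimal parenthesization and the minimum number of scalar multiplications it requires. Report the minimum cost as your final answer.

790

Adjacent pairs: M₁M₂ = 10·4·15 = 600; M₂M₃ = 4·15·17 = 1020; M₃M₄ = 15·17·2 = 510; M₄M₅ = 17·2·4 = 136.
Length 3: M₁..M₃: k=1: 0+1020+10·4·17=1700; k=2: 600+0+10·15·17=3150 → min 1700 | M₂..M₄: k=2: 0+510+4·15·2=630; k=3: 1020+0+4·17·2=1156 → min 630 | M₃..M₅: k=3: 0+136+15·17·4=1156; k=4: 510+0+15·2·4=630 → min 630.
Length 4: M₁..M₄: k=1: 0+630+10·4·2=710; k=2: 600+510+10·15·2=1410; k=3: 1700+0+10·17·2=2040 → min 710 | M₂..M₅: k=2: 0+630+4·15·4=870; k=3: 1020+136+4·17·4=1428; k=4: 630+0+4·2·4=662 → min 662.
Length 5: M₁..M₅: k=1: 0+662+10·4·4=822; k=2: 600+630+10·15·4=1830; k=3: 1700+136+10·17·4=2516; k=4: 710+0+10·2·4=790 → min 790.
Optimal parenthesization: ((M₁·(M₂·(M₃·M₄)))·M₅) with cost 790.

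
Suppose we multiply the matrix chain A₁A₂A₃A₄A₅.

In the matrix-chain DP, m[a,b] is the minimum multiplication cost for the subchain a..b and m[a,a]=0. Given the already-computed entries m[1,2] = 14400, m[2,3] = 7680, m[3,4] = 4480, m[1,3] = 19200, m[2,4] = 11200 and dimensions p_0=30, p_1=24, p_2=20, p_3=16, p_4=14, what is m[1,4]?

m[1,4] = min over k∈[1,3] of m[1,k]+m[k+1,4]+p_{0}·p_k·p_{4}.
k=1: 0 + 11200 + 30·24·14 = 21280; k=2: 14400 + 4480 + 30·20·14 = 27280; k=3: 19200 + 0 + 30·16·14 = 25920.
Minimum: 21280 at k=1.

21280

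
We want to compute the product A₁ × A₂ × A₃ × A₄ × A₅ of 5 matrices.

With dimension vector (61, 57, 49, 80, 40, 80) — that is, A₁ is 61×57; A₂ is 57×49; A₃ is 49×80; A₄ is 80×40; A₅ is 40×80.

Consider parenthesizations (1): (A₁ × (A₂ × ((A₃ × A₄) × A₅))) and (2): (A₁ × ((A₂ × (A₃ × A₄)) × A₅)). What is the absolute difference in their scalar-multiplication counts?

86120

Order (1) = (A₁ × (A₂ × ((A₃ × A₄) × A₅))): (A₃ × A₄): 49×80 by 80×40 → 49×40, cost 49·80·40 = 156800; ((A₃ × A₄) × A₅): 49×40 by 40×80 → 49×80, cost 49·40·80 = 156800; cumulative 313600; (A₂ × ((A₃ × A₄) × A₅)): 57×49 by 49×80 → 57×80, cost 57·49·80 = 223440; cumulative 537040; (A₁ × (A₂ × ((A₃ × A₄) × A₅))): 61×57 by 57×80 → 61×80, cost 61·57·80 = 278160; cumulative 815200. Total 815200.
Order (2) = (A₁ × ((A₂ × (A₃ × A₄)) × A₅)): (A₃ × A₄): 49×80 by 80×40 → 49×40, cost 49·80·40 = 156800; (A₂ × (A₃ × A₄)): 57×49 by 49×40 → 57×40, cost 57·49·40 = 111720; cumulative 268520; ((A₂ × (A₃ × A₄)) × A₅): 57×40 by 40×80 → 57×80, cost 57·40·80 = 182400; cumulative 450920; (A₁ × ((A₂ × (A₃ × A₄)) × A₅)): 61×57 by 57×80 → 61×80, cost 61·57·80 = 278160; cumulative 729080. Total 729080.
Difference: |815200 − 729080| = 86120.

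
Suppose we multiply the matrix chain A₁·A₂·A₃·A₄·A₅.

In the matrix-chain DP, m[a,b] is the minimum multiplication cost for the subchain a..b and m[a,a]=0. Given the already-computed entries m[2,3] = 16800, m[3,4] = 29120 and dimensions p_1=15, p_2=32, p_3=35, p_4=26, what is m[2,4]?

30450

m[2,4] = min over k∈[2,3] of m[2,k]+m[k+1,4]+p_{1}·p_k·p_{4}.
k=2: 0 + 29120 + 15·32·26 = 41600; k=3: 16800 + 0 + 15·35·26 = 30450.
Minimum: 30450 at k=3.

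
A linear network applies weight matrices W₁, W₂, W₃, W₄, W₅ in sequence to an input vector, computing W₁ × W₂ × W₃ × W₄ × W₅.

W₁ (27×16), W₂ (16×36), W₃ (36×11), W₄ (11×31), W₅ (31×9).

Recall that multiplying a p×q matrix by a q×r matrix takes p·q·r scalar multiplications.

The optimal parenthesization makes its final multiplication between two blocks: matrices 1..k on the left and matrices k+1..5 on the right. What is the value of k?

1

Adjacent pairs: W₁W₂ = 27·16·36 = 15552; W₂W₃ = 16·36·11 = 6336; W₃W₄ = 36·11·31 = 12276; W₄W₅ = 11·31·9 = 3069.
Length 3: W₁..W₃: k=1: 0+6336+27·16·11=11088; k=2: 15552+0+27·36·11=26244 → min 11088 | W₂..W₄: k=2: 0+12276+16·36·31=30132; k=3: 6336+0+16·11·31=11792 → min 11792 | W₃..W₅: k=3: 0+3069+36·11·9=6633; k=4: 12276+0+36·31·9=22320 → min 6633.
Length 4: W₁..W₄: k=1: 0+11792+27·16·31=25184; k=2: 15552+12276+27·36·31=57960; k=3: 11088+0+27·11·31=20295 → min 20295 | W₂..W₅: k=2: 0+6633+16·36·9=11817; k=3: 6336+3069+16·11·9=10989; k=4: 11792+0+16·31·9=16256 → min 10989.
Top-level splits: k=1: (W₁..W₁)·(W₂..W₅) → 0+10989+27·16·9 = 14877; k=2: (W₁..W₂)·(W₃..W₅) → 15552+6633+27·36·9 = 30933; k=3: (W₁..W₃)·(W₄..W₅) → 11088+3069+27·11·9 = 16830; k=4: (W₁..W₄)·(W₅..W₅) → 20295+0+27·31·9 = 27828.
Best split is after W₁, i.e. k = 1.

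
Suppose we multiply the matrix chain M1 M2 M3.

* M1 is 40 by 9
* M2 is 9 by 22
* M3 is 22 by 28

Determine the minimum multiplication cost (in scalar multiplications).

Order (M1 (M2 M3)): (M2 M3): 9×22 by 22×28 → 9×28, cost 9·22·28 = 5544; (M1 (M2 M3)): 40×9 by 9×28 → 40×28, cost 40·9·28 = 10080; cumulative 15624. Total 15624.
Order ((M1 M2) M3): (M1 M2): 40×9 by 9×22 → 40×22, cost 40·9·22 = 7920; ((M1 M2) M3): 40×22 by 22×28 → 40×28, cost 40·22·28 = 24640; cumulative 32560. Total 32560.
Minimum: 15624.

15624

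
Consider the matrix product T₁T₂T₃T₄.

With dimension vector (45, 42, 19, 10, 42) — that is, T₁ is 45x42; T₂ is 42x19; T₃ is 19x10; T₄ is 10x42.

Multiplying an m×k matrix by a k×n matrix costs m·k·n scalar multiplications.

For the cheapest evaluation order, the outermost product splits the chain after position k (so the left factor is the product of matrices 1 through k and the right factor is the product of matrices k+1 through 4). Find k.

Adjacent pairs: T₁T₂ = 45·42·19 = 35910; T₂T₃ = 42·19·10 = 7980; T₃T₄ = 19·10·42 = 7980.
Length 3: T₁..T₃: k=1: 0+7980+45·42·10=26880; k=2: 35910+0+45·19·10=44460 → min 26880 | T₂..T₄: k=2: 0+7980+42·19·42=41496; k=3: 7980+0+42·10·42=25620 → min 25620.
Top-level splits: k=1: (T₁..T₁)·(T₂..T₄) → 0+25620+45·42·42 = 105000; k=2: (T₁..T₂)·(T₃..T₄) → 35910+7980+45·19·42 = 79800; k=3: (T₁..T₃)·(T₄..T₄) → 26880+0+45·10·42 = 45780.
Best split is after T₃, i.e. k = 3.

3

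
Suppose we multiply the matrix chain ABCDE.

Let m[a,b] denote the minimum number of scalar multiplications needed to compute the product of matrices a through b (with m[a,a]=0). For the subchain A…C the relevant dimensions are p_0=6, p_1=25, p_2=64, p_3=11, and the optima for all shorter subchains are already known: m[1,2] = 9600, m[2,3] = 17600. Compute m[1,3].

13824

m[1,3] = min over k∈[1,2] of m[1,k]+m[k+1,3]+p_{0}·p_k·p_{3}.
k=1: 0 + 17600 + 6·25·11 = 19250; k=2: 9600 + 0 + 6·64·11 = 13824.
Minimum: 13824 at k=2.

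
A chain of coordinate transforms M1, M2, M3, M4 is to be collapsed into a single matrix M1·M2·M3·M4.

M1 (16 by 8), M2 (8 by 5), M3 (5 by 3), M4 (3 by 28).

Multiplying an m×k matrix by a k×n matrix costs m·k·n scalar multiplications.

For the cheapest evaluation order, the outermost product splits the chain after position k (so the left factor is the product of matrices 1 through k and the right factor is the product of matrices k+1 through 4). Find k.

Adjacent pairs: M1M2 = 16·8·5 = 640; M2M3 = 8·5·3 = 120; M3M4 = 5·3·28 = 420.
Length 3: M1..M3: k=1: 0+120+16·8·3=504; k=2: 640+0+16·5·3=880 → min 504 | M2..M4: k=2: 0+420+8·5·28=1540; k=3: 120+0+8·3·28=792 → min 792.
Top-level splits: k=1: (M1..M1)·(M2..M4) → 0+792+16·8·28 = 4376; k=2: (M1..M2)·(M3..M4) → 640+420+16·5·28 = 3300; k=3: (M1..M3)·(M4..M4) → 504+0+16·3·28 = 1848.
Best split is after M3, i.e. k = 3.

3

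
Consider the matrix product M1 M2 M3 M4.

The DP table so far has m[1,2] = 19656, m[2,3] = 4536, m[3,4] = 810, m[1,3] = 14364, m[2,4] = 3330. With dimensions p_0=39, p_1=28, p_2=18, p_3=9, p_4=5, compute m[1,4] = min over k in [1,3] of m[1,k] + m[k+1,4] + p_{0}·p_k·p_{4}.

8790

m[1,4] = min over k∈[1,3] of m[1,k]+m[k+1,4]+p_{0}·p_k·p_{4}.
k=1: 0 + 3330 + 39·28·5 = 8790; k=2: 19656 + 810 + 39·18·5 = 23976; k=3: 14364 + 0 + 39·9·5 = 16119.
Minimum: 8790 at k=1.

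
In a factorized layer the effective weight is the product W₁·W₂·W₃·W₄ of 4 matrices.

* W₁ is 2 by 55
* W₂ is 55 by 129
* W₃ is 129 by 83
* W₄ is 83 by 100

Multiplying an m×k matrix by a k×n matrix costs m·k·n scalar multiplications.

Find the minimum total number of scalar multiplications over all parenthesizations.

52204

Adjacent pairs: W₁W₂ = 2·55·129 = 14190; W₂W₃ = 55·129·83 = 588885; W₃W₄ = 129·83·100 = 1070700.
Length 3: W₁..W₃: k=1: 0+588885+2·55·83=598015; k=2: 14190+0+2·129·83=35604 → min 35604 | W₂..W₄: k=2: 0+1070700+55·129·100=1780200; k=3: 588885+0+55·83·100=1045385 → min 1045385.
Length 4: W₁..W₄: k=1: 0+1045385+2·55·100=1056385; k=2: 14190+1070700+2·129·100=1110690; k=3: 35604+0+2·83·100=52204 → min 52204.
Optimal order: (((W₁·W₂)·W₃)·W₄) with cost 52204.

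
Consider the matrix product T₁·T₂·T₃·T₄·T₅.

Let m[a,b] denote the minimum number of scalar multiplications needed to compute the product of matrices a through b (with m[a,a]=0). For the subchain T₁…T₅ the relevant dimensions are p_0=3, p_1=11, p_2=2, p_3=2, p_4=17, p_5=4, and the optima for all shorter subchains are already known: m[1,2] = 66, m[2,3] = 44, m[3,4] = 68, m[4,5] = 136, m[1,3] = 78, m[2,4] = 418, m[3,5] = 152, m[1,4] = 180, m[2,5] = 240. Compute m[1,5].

238

m[1,5] = min over k∈[1,4] of m[1,k]+m[k+1,5]+p_{0}·p_k·p_{5}.
k=1: 0 + 240 + 3·11·4 = 372; k=2: 66 + 152 + 3·2·4 = 242; k=3: 78 + 136 + 3·2·4 = 238; k=4: 180 + 0 + 3·17·4 = 384.
Minimum: 238 at k=3.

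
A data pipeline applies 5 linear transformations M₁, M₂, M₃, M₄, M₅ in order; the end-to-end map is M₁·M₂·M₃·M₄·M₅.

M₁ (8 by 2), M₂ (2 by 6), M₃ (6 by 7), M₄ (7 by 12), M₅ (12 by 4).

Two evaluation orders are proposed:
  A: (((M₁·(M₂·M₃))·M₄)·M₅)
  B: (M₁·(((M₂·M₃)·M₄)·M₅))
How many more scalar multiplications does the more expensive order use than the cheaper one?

Order A = (((M₁·(M₂·M₃))·M₄)·M₅): (M₂·M₃): 2×6 by 6×7 → 2×7, cost 2·6·7 = 84; (M₁·(M₂·M₃)): 8×2 by 2×7 → 8×7, cost 8·2·7 = 112; cumulative 196; ((M₁·(M₂·M₃))·M₄): 8×7 by 7×12 → 8×12, cost 8·7·12 = 672; cumulative 868; (((M₁·(M₂·M₃))·M₄)·M₅): 8×12 by 12×4 → 8×4, cost 8·12·4 = 384; cumulative 1252. Total 1252.
Order B = (M₁·(((M₂·M₃)·M₄)·M₅)): (M₂·M₃): 2×6 by 6×7 → 2×7, cost 2·6·7 = 84; ((M₂·M₃)·M₄): 2×7 by 7×12 → 2×12, cost 2·7·12 = 168; cumulative 252; (((M₂·M₃)·M₄)·M₅): 2×12 by 12×4 → 2×4, cost 2·12·4 = 96; cumulative 348; (M₁·(((M₂·M₃)·M₄)·M₅)): 8×2 by 2×4 → 8×4, cost 8·2·4 = 64; cumulative 412. Total 412.
Difference: |1252 − 412| = 840.

840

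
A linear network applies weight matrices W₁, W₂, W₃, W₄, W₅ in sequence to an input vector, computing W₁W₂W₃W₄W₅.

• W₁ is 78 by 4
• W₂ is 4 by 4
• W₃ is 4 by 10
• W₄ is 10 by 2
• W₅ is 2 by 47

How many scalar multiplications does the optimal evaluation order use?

Adjacent pairs: W₁W₂ = 78·4·4 = 1248; W₂W₃ = 4·4·10 = 160; W₃W₄ = 4·10·2 = 80; W₄W₅ = 10·2·47 = 940.
Length 3: W₁..W₃: k=1: 0+160+78·4·10=3280; k=2: 1248+0+78·4·10=4368 → min 3280 | W₂..W₄: k=2: 0+80+4·4·2=112; k=3: 160+0+4·10·2=240 → min 112 | W₃..W₅: k=3: 0+940+4·10·47=2820; k=4: 80+0+4·2·47=456 → min 456.
Length 4: W₁..W₄: k=1: 0+112+78·4·2=736; k=2: 1248+80+78·4·2=1952; k=3: 3280+0+78·10·2=4840 → min 736 | W₂..W₅: k=2: 0+456+4·4·47=1208; k=3: 160+940+4·10·47=2980; k=4: 112+0+4·2·47=488 → min 488.
Length 5: W₁..W₅: k=1: 0+488+78·4·47=15152; k=2: 1248+456+78·4·47=16368; k=3: 3280+940+78·10·47=40880; k=4: 736+0+78·2·47=8068 → min 8068.
Optimal order: ((W₁(W₂(W₃W₄)))W₅) with cost 8068.

8068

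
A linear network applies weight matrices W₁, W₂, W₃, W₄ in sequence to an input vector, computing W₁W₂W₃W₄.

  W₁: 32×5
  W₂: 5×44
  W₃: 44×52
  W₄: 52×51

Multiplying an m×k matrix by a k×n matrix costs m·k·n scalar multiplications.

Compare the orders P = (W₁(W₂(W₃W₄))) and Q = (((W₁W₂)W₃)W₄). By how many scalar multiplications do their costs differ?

29052

Order P = (W₁(W₂(W₃W₄))): (W₃W₄): 44×52 by 52×51 → 44×51, cost 44·52·51 = 116688; (W₂(W₃W₄)): 5×44 by 44×51 → 5×51, cost 5·44·51 = 11220; cumulative 127908; (W₁(W₂(W₃W₄))): 32×5 by 5×51 → 32×51, cost 32·5·51 = 8160; cumulative 136068. Total 136068.
Order Q = (((W₁W₂)W₃)W₄): (W₁W₂): 32×5 by 5×44 → 32×44, cost 32·5·44 = 7040; ((W₁W₂)W₃): 32×44 by 44×52 → 32×52, cost 32·44·52 = 73216; cumulative 80256; (((W₁W₂)W₃)W₄): 32×52 by 52×51 → 32×51, cost 32·52·51 = 84864; cumulative 165120. Total 165120.
Difference: |136068 − 165120| = 29052.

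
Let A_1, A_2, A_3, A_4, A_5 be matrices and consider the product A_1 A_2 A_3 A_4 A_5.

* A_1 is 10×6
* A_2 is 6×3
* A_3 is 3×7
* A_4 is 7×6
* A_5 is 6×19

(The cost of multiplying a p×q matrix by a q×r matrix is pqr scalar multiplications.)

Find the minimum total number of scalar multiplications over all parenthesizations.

Adjacent pairs: A_1A_2 = 10·6·3 = 180; A_2A_3 = 6·3·7 = 126; A_3A_4 = 3·7·6 = 126; A_4A_5 = 7·6·19 = 798.
Length 3: A_1..A_3: k=1: 0+126+10·6·7=546; k=2: 180+0+10·3·7=390 → min 390 | A_2..A_4: k=2: 0+126+6·3·6=234; k=3: 126+0+6·7·6=378 → min 234 | A_3..A_5: k=3: 0+798+3·7·19=1197; k=4: 126+0+3·6·19=468 → min 468.
Length 4: A_1..A_4: k=1: 0+234+10·6·6=594; k=2: 180+126+10·3·6=486; k=3: 390+0+10·7·6=810 → min 486 | A_2..A_5: k=2: 0+468+6·3·19=810; k=3: 126+798+6·7·19=1722; k=4: 234+0+6·6·19=918 → min 810.
Length 5: A_1..A_5: k=1: 0+810+10·6·19=1950; k=2: 180+468+10·3·19=1218; k=3: 390+798+10·7·19=2518; k=4: 486+0+10·6·19=1626 → min 1218.
Optimal order: ((A_1 A_2) ((A_3 A_4) A_5)) with cost 1218.

1218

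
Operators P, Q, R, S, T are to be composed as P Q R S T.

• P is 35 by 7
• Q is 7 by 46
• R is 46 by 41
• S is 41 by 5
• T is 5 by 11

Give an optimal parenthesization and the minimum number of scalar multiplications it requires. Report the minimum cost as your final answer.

Adjacent pairs: PQ = 35·7·46 = 11270; QR = 7·46·41 = 13202; RS = 46·41·5 = 9430; ST = 41·5·11 = 2255.
Length 3: P..R: k=1: 0+13202+35·7·41=23247; k=2: 11270+0+35·46·41=77280 → min 23247 | Q..S: k=2: 0+9430+7·46·5=11040; k=3: 13202+0+7·41·5=14637 → min 11040 | R..T: k=3: 0+2255+46·41·11=23001; k=4: 9430+0+46·5·11=11960 → min 11960.
Length 4: P..S: k=1: 0+11040+35·7·5=12265; k=2: 11270+9430+35·46·5=28750; k=3: 23247+0+35·41·5=30422 → min 12265 | Q..T: k=2: 0+11960+7·46·11=15502; k=3: 13202+2255+7·41·11=18614; k=4: 11040+0+7·5·11=11425 → min 11425.
Length 5: P..T: k=1: 0+11425+35·7·11=14120; k=2: 11270+11960+35·46·11=40940; k=3: 23247+2255+35·41·11=41287; k=4: 12265+0+35·5·11=14190 → min 14120.
Optimal parenthesization: (P ((Q (R S)) T)) with cost 14120.

14120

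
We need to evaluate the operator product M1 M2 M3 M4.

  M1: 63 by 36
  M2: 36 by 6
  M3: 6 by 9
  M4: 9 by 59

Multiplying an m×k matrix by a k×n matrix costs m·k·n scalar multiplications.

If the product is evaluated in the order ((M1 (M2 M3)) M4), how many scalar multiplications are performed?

55809

(M2 M3): 36×6 by 6×9 → 36×9, cost 36·6·9 = 1944
(M1 (M2 M3)): 63×36 by 36×9 → 63×9, cost 63·36·9 = 20412; cumulative 22356
((M1 (M2 M3)) M4): 63×9 by 9×59 → 63×59, cost 63·9·59 = 33453; cumulative 55809
Total: 55809 scalar multiplications.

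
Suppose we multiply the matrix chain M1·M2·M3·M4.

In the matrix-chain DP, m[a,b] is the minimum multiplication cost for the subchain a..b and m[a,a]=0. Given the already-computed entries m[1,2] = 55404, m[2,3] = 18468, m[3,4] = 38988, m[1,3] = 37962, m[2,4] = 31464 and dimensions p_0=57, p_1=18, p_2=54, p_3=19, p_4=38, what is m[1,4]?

m[1,4] = min over k∈[1,3] of m[1,k]+m[k+1,4]+p_{0}·p_k·p_{4}.
k=1: 0 + 31464 + 57·18·38 = 70452; k=2: 55404 + 38988 + 57·54·38 = 211356; k=3: 37962 + 0 + 57·19·38 = 79116.
Minimum: 70452 at k=1.

70452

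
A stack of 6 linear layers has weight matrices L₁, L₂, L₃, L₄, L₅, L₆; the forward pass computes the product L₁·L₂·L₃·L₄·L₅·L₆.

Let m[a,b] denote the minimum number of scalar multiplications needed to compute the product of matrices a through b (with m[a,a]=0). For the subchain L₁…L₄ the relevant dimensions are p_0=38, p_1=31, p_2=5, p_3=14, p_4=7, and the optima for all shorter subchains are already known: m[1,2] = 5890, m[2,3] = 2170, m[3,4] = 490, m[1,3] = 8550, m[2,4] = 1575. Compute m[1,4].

7710

m[1,4] = min over k∈[1,3] of m[1,k]+m[k+1,4]+p_{0}·p_k·p_{4}.
k=1: 0 + 1575 + 38·31·7 = 9821; k=2: 5890 + 490 + 38·5·7 = 7710; k=3: 8550 + 0 + 38·14·7 = 12274.
Minimum: 7710 at k=2.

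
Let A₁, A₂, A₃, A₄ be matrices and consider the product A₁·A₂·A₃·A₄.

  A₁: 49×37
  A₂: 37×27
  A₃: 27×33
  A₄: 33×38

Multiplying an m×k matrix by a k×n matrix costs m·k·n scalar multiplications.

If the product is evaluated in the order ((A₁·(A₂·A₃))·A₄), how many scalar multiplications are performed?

(A₂·A₃): 37×27 by 27×33 → 37×33, cost 37·27·33 = 32967
(A₁·(A₂·A₃)): 49×37 by 37×33 → 49×33, cost 49·37·33 = 59829; cumulative 92796
((A₁·(A₂·A₃))·A₄): 49×33 by 33×38 → 49×38, cost 49·33·38 = 61446; cumulative 154242
Total: 154242 scalar multiplications.

154242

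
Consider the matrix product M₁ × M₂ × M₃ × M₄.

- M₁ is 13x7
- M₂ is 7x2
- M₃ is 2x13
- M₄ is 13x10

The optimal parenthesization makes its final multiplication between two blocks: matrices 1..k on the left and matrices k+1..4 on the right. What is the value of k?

Adjacent pairs: M₁M₂ = 13·7·2 = 182; M₂M₃ = 7·2·13 = 182; M₃M₄ = 2·13·10 = 260.
Length 3: M₁..M₃: k=1: 0+182+13·7·13=1365; k=2: 182+0+13·2·13=520 → min 520 | M₂..M₄: k=2: 0+260+7·2·10=400; k=3: 182+0+7·13·10=1092 → min 400.
Top-level splits: k=1: (M₁..M₁)·(M₂..M₄) → 0+400+13·7·10 = 1310; k=2: (M₁..M₂)·(M₃..M₄) → 182+260+13·2·10 = 702; k=3: (M₁..M₃)·(M₄..M₄) → 520+0+13·13·10 = 2210.
Best split is after M₂, i.e. k = 2.

2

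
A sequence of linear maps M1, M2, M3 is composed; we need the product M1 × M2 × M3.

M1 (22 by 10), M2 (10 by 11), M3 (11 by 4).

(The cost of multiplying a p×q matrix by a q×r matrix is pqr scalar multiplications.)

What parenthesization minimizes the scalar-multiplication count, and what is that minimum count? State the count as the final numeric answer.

1320

(M1 × (M2 × M3)): cost 1320.
((M1 × M2) × M3): cost 3388.
Optimal: (M1 × (M2 × M3)) with cost 1320.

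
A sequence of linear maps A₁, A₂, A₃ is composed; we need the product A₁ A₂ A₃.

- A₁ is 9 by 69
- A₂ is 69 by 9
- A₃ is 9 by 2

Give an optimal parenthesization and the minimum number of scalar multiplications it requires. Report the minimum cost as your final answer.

2484

(A₁ (A₂ A₃)): cost 2484.
((A₁ A₂) A₃): cost 5751.
Optimal: (A₁ (A₂ A₃)) with cost 2484.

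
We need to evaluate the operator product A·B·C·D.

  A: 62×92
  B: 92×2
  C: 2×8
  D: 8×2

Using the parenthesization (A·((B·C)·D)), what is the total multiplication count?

(B·C): 92×2 by 2×8 → 92×8, cost 92·2·8 = 1472
((B·C)·D): 92×8 by 8×2 → 92×2, cost 92·8·2 = 1472; cumulative 2944
(A·((B·C)·D)): 62×92 by 92×2 → 62×2, cost 62·92·2 = 11408; cumulative 14352
Total: 14352 scalar multiplications.

14352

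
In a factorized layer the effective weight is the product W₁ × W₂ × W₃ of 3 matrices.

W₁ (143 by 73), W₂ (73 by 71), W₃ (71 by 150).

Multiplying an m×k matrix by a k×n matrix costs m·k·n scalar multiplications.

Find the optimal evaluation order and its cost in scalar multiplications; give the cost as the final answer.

2264119

(W₁ × (W₂ × W₃)): cost 2343300.
((W₁ × W₂) × W₃): cost 2264119.
Optimal: ((W₁ × W₂) × W₃) with cost 2264119.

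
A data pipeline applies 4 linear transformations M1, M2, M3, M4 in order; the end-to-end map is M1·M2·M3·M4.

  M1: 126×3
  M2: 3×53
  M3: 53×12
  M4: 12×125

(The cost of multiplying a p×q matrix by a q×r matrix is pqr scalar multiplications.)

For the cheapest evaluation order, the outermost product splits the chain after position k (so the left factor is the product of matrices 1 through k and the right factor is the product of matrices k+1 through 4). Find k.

Adjacent pairs: M1M2 = 126·3·53 = 20034; M2M3 = 3·53·12 = 1908; M3M4 = 53·12·125 = 79500.
Length 3: M1..M3: k=1: 0+1908+126·3·12=6444; k=2: 20034+0+126·53·12=100170 → min 6444 | M2..M4: k=2: 0+79500+3·53·125=99375; k=3: 1908+0+3·12·125=6408 → min 6408.
Top-level splits: k=1: (M1..M1)·(M2..M4) → 0+6408+126·3·125 = 53658; k=2: (M1..M2)·(M3..M4) → 20034+79500+126·53·125 = 934284; k=3: (M1..M3)·(M4..M4) → 6444+0+126·12·125 = 195444.
Best split is after M1, i.e. k = 1.

1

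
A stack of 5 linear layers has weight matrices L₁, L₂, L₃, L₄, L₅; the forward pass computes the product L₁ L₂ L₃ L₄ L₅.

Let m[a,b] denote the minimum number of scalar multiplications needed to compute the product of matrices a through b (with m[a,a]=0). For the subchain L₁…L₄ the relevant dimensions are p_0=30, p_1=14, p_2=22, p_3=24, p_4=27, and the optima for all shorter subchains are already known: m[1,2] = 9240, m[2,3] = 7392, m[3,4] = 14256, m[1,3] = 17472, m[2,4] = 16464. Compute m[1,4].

27804

m[1,4] = min over k∈[1,3] of m[1,k]+m[k+1,4]+p_{0}·p_k·p_{4}.
k=1: 0 + 16464 + 30·14·27 = 27804; k=2: 9240 + 14256 + 30·22·27 = 41316; k=3: 17472 + 0 + 30·24·27 = 36912.
Minimum: 27804 at k=1.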